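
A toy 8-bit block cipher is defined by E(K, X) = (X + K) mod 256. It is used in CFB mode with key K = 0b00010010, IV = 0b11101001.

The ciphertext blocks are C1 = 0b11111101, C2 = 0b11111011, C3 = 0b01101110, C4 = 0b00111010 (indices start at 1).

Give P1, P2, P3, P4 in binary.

CFB decryption: P_i = C_i ⊕ E(K, C_{i−1}), with C_{0} = IV.
P1: E(K, 0b11101001) = 0b11111011; 0b11111101 ⊕ 0b11111011 = 0b00000110.
P2: E(K, 0b11111101) = 0b00001111; 0b11111011 ⊕ 0b00001111 = 0b11110100.
P3: E(K, 0b11111011) = 0b00001101; 0b01101110 ⊕ 0b00001101 = 0b01100011.
P4: E(K, 0b01101110) = 0b10000000; 0b00111010 ⊕ 0b10000000 = 0b10111010.

P1 = 0b00000110, P2 = 0b11110100, P3 = 0b01100011, P4 = 0b10111010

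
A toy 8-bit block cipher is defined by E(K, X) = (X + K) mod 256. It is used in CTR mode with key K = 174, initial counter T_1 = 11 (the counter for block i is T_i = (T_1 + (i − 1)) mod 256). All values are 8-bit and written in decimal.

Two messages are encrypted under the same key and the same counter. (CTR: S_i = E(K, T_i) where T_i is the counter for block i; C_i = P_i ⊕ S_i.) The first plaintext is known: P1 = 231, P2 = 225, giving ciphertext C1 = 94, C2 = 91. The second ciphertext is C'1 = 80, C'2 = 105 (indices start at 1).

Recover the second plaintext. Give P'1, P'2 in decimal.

In CTR with a reused counter, both messages share the same keystream S_i, so C_i ⊕ C'_i = P_i ⊕ P'_i and thus P'_i = P_i ⊕ C_i ⊕ C'_i.
P'1: 231 ⊕ 94 ⊕ 80 = 233.
P'2: 225 ⊕ 91 ⊕ 105 = 211.

P'1 = 233, P'2 = 211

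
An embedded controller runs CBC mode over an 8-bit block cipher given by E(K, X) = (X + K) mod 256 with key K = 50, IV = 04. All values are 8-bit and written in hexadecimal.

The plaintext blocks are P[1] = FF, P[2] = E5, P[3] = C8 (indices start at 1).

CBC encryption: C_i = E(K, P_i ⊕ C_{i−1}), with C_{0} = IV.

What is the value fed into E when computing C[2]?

AE

C[1]: P[1] ⊕ 04 = FB; E(K, FB) = 4B.
C[2]: P[2] ⊕ 4B = AE; E(K, AE) = FE.
So the input to E for block [2] is AE.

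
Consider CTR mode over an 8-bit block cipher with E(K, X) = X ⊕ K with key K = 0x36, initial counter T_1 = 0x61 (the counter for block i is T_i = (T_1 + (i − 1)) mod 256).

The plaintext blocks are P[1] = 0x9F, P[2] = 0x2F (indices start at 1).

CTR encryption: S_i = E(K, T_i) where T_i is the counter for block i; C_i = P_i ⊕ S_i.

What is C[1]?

C[1] = 0xC8

C[1]: T = 0x61, S = E(K, T) = 0x57; 0x9F ⊕ 0x57 = 0xC8.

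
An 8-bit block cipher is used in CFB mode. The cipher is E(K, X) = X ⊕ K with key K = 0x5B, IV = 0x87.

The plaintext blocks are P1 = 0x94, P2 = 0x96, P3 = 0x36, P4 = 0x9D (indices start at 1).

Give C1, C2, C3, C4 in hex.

CFB encryption: C_i = P_i ⊕ E(K, C_{i−1}), with C_{0} = IV.
C1: E(K, 0x87) = 0xDC; 0x94 ⊕ 0xDC = 0x48.
C2: E(K, 0x48) = 0x13; 0x96 ⊕ 0x13 = 0x85.
C3: E(K, 0x85) = 0xDE; 0x36 ⊕ 0xDE = 0xE8.
C4: E(K, 0xE8) = 0xB3; 0x9D ⊕ 0xB3 = 0x2E.

C1 = 0x48, C2 = 0x85, C3 = 0xE8, C4 = 0x2E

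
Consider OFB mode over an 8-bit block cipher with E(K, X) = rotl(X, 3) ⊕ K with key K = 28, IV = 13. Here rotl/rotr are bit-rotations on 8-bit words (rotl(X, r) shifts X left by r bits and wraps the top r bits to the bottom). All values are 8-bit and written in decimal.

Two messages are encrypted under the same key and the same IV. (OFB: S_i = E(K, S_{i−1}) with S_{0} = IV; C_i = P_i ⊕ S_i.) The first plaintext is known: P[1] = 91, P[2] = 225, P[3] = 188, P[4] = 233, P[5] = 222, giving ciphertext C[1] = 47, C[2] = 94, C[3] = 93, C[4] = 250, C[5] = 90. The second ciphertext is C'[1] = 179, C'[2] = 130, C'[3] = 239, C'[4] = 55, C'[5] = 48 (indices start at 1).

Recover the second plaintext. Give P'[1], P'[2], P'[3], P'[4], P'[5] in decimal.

In OFB with a reused IV, both messages share the same keystream S_i, so C_i ⊕ C'_i = P_i ⊕ P'_i and thus P'_i = P_i ⊕ C_i ⊕ C'_i.
P'[1]: 91 ⊕ 47 ⊕ 179 = 199.
P'[2]: 225 ⊕ 94 ⊕ 130 = 61.
P'[3]: 188 ⊕ 93 ⊕ 239 = 14.
P'[4]: 233 ⊕ 250 ⊕ 55 = 36.
P'[5]: 222 ⊕ 90 ⊕ 48 = 180.

P'[1] = 199, P'[2] = 61, P'[3] = 14, P'[4] = 36, P'[5] = 180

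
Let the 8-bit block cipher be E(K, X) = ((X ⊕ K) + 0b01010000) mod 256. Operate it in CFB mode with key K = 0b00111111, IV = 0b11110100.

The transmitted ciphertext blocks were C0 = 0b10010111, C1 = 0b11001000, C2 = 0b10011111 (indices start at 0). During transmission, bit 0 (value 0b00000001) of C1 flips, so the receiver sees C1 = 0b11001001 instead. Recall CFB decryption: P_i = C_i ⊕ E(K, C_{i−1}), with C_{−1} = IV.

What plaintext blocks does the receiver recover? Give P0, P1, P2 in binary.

P0 = 0b10001100, P1 = 0b00110001, P2 = 0b11011001

Only C1 changed, to 0b11001001. In CFB, a change in C_i flips the same bit in P_i and garbles P_{i+1}. Decrypting the received ciphertext:
P0: E(K, 0b11110100) = 0b00011011; 0b10010111 ⊕ 0b00011011 = 0b10001100.
P1: E(K, 0b10010111) = 0b11111000; 0b11001001 ⊕ 0b11111000 = 0b00110001.
P2: E(K, 0b11001001) = 0b01000110; 0b10011111 ⊕ 0b01000110 = 0b11011001.
Blocks that differ from the original plaintext: P1, P2.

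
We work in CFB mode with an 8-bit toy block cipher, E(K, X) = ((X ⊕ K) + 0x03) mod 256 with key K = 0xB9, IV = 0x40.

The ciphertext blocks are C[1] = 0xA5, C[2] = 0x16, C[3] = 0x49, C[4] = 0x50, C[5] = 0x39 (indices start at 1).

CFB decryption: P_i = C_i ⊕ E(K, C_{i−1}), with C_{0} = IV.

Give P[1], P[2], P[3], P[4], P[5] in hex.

P[1] = 0x59, P[2] = 0x09, P[3] = 0xFB, P[4] = 0xA3, P[5] = 0xD5

P[1]: E(K, 0x40) = 0xFC; 0xA5 ⊕ 0xFC = 0x59.
P[2]: E(K, 0xA5) = 0x1F; 0x16 ⊕ 0x1F = 0x09.
P[3]: E(K, 0x16) = 0xB2; 0x49 ⊕ 0xB2 = 0xFB.
P[4]: E(K, 0x49) = 0xF3; 0x50 ⊕ 0xF3 = 0xA3.
P[5]: E(K, 0x50) = 0xEC; 0x39 ⊕ 0xEC = 0xD5.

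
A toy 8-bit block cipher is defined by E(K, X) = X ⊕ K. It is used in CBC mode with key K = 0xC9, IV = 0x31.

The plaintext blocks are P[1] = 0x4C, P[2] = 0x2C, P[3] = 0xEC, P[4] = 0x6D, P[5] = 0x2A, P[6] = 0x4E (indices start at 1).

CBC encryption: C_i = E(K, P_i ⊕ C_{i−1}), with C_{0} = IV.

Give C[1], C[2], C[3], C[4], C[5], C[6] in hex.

C[1] = 0xB4, C[2] = 0x51, C[3] = 0x74, C[4] = 0xD0, C[5] = 0x33, C[6] = 0xB4

C[1]: P[1] ⊕ 0x31 = 0x7D; E(K, 0x7D) = 0xB4.
C[2]: P[2] ⊕ 0xB4 = 0x98; E(K, 0x98) = 0x51.
C[3]: P[3] ⊕ 0x51 = 0xBD; E(K, 0xBD) = 0x74.
C[4]: P[4] ⊕ 0x74 = 0x19; E(K, 0x19) = 0xD0.
C[5]: P[5] ⊕ 0xD0 = 0xFA; E(K, 0xFA) = 0x33.
C[6]: P[6] ⊕ 0x33 = 0x7D; E(K, 0x7D) = 0xB4.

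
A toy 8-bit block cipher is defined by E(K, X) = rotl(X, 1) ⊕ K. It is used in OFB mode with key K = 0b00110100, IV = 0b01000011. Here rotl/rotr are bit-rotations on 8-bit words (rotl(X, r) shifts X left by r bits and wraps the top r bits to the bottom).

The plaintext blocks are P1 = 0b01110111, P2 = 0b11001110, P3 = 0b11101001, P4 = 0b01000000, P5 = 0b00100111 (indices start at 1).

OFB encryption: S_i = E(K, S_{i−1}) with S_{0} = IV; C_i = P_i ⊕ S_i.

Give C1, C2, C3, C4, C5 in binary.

C1 = 0b11000101, C2 = 0b10011111, C3 = 0b01111111, C4 = 0b01011001, C5 = 0b00100001

C1: S = E(K, 0b01000011) = 0b10110010; 0b01110111 ⊕ 0b10110010 = 0b11000101.
C2: S = E(K, 0b10110010) = 0b01010001; 0b11001110 ⊕ 0b01010001 = 0b10011111.
C3: S = E(K, 0b01010001) = 0b10010110; 0b11101001 ⊕ 0b10010110 = 0b01111111.
C4: S = E(K, 0b10010110) = 0b00011001; 0b01000000 ⊕ 0b00011001 = 0b01011001.
C5: S = E(K, 0b00011001) = 0b00000110; 0b00100111 ⊕ 0b00000110 = 0b00100001.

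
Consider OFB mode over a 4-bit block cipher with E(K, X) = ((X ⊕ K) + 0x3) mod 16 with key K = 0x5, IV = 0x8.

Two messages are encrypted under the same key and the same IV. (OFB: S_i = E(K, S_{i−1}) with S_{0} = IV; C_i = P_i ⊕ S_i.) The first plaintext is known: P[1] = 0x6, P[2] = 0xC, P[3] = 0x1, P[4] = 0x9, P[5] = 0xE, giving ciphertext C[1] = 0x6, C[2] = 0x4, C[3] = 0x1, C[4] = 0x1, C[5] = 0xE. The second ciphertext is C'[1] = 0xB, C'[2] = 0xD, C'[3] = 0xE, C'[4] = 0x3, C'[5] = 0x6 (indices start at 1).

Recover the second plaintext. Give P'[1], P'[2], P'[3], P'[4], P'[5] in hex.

In OFB with a reused IV, both messages share the same keystream S_i, so C_i ⊕ C'_i = P_i ⊕ P'_i and thus P'_i = P_i ⊕ C_i ⊕ C'_i.
P'[1]: 0x6 ⊕ 0x6 ⊕ 0xB = 0xB.
P'[2]: 0xC ⊕ 0x4 ⊕ 0xD = 0x5.
P'[3]: 0x1 ⊕ 0x1 ⊕ 0xE = 0xE.
P'[4]: 0x9 ⊕ 0x1 ⊕ 0x3 = 0xB.
P'[5]: 0xE ⊕ 0xE ⊕ 0x6 = 0x6.

P'[1] = 0xB, P'[2] = 0x5, P'[3] = 0xE, P'[4] = 0xB, P'[5] = 0x6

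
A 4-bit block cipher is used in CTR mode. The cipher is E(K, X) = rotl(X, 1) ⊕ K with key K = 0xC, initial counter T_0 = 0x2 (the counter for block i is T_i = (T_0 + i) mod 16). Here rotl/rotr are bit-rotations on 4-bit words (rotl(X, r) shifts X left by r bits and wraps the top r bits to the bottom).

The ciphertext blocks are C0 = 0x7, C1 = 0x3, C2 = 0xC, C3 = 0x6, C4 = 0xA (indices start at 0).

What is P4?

CTR decryption: S_i = E(K, T_i) where T_i is the counter for block i; P_i = C_i ⊕ S_i.
P4: T = 0x6, S = E(K, T) = 0x0; 0xA ⊕ 0x0 = 0xA.

P4 = 0xA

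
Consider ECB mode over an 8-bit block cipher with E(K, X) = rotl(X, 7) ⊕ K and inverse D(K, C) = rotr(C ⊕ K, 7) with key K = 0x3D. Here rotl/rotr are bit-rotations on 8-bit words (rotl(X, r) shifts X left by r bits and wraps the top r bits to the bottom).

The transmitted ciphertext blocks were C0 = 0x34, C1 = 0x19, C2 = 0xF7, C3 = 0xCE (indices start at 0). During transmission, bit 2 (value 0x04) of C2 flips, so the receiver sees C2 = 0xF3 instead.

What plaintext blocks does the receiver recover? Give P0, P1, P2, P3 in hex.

ECB decryption: P_i = D(K, C_i).
Only C2 changed, to 0xF3. In ECB, a change in C_i affects only P_i. Decrypting the received ciphertext:
P0: D(K, 0x34) = 0x12.
P1: D(K, 0x19) = 0x48.
P2: D(K, 0xF3) = 0x9D.
P3: D(K, 0xCE) = 0xE7.
Blocks that differ from the original plaintext: P2.

P0 = 0x12, P1 = 0x48, P2 = 0x9D, P3 = 0xE7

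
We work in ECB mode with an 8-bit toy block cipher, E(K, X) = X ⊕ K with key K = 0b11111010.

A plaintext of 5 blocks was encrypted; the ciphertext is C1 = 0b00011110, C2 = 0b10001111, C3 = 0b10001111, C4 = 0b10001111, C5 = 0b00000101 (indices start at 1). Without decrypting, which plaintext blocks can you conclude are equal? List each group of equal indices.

P2 = P3 = P4

ECB encrypts each block independently with the same key, so equal ciphertext blocks imply equal plaintext blocks.
C2 = C3 = C4 = 0b10001111, so P2 = P3 = P4.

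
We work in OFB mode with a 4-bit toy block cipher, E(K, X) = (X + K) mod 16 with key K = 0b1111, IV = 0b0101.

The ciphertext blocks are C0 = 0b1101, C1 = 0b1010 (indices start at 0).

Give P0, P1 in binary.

OFB decryption: S_i = E(K, S_{i−1}) with S_{−1} = IV; P_i = C_i ⊕ S_i.
P0: S = E(K, 0b0101) = 0b0100; 0b1101 ⊕ 0b0100 = 0b1001.
P1: S = E(K, 0b0100) = 0b0011; 0b1010 ⊕ 0b0011 = 0b1001.

P0 = 0b1001, P1 = 0b1001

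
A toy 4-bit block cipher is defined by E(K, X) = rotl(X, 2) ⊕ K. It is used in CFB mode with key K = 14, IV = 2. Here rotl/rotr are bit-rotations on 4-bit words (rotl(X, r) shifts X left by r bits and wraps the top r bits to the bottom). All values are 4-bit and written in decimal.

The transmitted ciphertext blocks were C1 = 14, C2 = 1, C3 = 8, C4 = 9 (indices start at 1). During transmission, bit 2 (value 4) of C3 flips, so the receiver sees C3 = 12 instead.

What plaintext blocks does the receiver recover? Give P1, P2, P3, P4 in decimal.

CFB decryption: P_i = C_i ⊕ E(K, C_{i−1}), with C_{0} = IV.
Only C3 changed, to 12. In CFB, a change in C_i flips the same bit in P_i and garbles P_{i+1}. Decrypting the received ciphertext:
P1: E(K, 2) = 6; 14 ⊕ 6 = 8.
P2: E(K, 14) = 5; 1 ⊕ 5 = 4.
P3: E(K, 1) = 10; 12 ⊕ 10 = 6.
P4: E(K, 12) = 13; 9 ⊕ 13 = 4.
Blocks that differ from the original plaintext: P3, P4.

P1 = 8, P2 = 4, P3 = 6, P4 = 4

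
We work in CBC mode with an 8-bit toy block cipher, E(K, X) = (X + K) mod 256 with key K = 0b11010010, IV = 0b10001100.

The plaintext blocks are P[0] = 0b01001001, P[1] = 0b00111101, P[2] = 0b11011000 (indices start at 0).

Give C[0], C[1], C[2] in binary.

CBC encryption: C_i = E(K, P_i ⊕ C_{i−1}), with C_{−1} = IV.
C[0]: P[0] ⊕ 0b10001100 = 0b11000101; E(K, 0b11000101) = 0b10010111.
C[1]: P[1] ⊕ 0b10010111 = 0b10101010; E(K, 0b10101010) = 0b01111100.
C[2]: P[2] ⊕ 0b01111100 = 0b10100100; E(K, 0b10100100) = 0b01110110.

C[0] = 0b10010111, C[1] = 0b01111100, C[2] = 0b01110110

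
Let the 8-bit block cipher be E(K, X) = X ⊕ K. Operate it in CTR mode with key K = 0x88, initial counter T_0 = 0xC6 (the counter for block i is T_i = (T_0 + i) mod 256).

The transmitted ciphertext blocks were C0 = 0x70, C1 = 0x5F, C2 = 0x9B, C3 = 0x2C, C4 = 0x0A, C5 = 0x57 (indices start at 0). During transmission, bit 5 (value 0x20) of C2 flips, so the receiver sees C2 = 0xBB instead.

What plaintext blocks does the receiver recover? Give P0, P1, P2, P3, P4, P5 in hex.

CTR decryption: S_i = E(K, T_i) where T_i is the counter for block i; P_i = C_i ⊕ S_i.
Only C2 changed, to 0xBB. In CTR, a change in C_i flips the same bit in P_i only; the keystream is unaffected. Decrypting the received ciphertext:
P0: T = 0xC6, S = E(K, T) = 0x4E; 0x70 ⊕ 0x4E = 0x3E.
P1: T = 0xC7, S = E(K, T) = 0x4F; 0x5F ⊕ 0x4F = 0x10.
P2: T = 0xC8, S = E(K, T) = 0x40; 0xBB ⊕ 0x40 = 0xFB.
P3: T = 0xC9, S = E(K, T) = 0x41; 0x2C ⊕ 0x41 = 0x6D.
P4: T = 0xCA, S = E(K, T) = 0x42; 0x0A ⊕ 0x42 = 0x48.
P5: T = 0xCB, S = E(K, T) = 0x43; 0x57 ⊕ 0x43 = 0x14.
Blocks that differ from the original plaintext: P2.

P0 = 0x3E, P1 = 0x10, P2 = 0xFB, P3 = 0x6D, P4 = 0x48, P5 = 0x14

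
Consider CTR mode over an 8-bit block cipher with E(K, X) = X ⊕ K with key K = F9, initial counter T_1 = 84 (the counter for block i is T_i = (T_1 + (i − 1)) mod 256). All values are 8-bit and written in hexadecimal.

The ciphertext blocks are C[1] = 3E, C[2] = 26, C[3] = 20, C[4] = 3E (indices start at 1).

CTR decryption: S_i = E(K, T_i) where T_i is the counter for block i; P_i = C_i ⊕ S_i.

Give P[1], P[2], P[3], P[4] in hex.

P[1] = 43, P[2] = 5A, P[3] = 5F, P[4] = 40

P[1]: T = 84, S = E(K, T) = 7D; 3E ⊕ 7D = 43.
P[2]: T = 85, S = E(K, T) = 7C; 26 ⊕ 7C = 5A.
P[3]: T = 86, S = E(K, T) = 7F; 20 ⊕ 7F = 5F.
P[4]: T = 87, S = E(K, T) = 7E; 3E ⊕ 7E = 40.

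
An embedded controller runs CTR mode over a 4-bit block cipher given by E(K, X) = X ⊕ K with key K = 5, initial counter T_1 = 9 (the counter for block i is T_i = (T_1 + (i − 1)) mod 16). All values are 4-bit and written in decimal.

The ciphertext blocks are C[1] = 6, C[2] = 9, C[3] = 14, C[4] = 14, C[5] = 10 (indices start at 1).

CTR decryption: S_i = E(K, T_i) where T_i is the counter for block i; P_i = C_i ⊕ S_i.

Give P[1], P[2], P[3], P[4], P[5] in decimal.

P[1]: T = 9, S = E(K, T) = 12; 6 ⊕ 12 = 10.
P[2]: T = 10, S = E(K, T) = 15; 9 ⊕ 15 = 6.
P[3]: T = 11, S = E(K, T) = 14; 14 ⊕ 14 = 0.
P[4]: T = 12, S = E(K, T) = 9; 14 ⊕ 9 = 7.
P[5]: T = 13, S = E(K, T) = 8; 10 ⊕ 8 = 2.

P[1] = 10, P[2] = 6, P[3] = 0, P[4] = 7, P[5] = 2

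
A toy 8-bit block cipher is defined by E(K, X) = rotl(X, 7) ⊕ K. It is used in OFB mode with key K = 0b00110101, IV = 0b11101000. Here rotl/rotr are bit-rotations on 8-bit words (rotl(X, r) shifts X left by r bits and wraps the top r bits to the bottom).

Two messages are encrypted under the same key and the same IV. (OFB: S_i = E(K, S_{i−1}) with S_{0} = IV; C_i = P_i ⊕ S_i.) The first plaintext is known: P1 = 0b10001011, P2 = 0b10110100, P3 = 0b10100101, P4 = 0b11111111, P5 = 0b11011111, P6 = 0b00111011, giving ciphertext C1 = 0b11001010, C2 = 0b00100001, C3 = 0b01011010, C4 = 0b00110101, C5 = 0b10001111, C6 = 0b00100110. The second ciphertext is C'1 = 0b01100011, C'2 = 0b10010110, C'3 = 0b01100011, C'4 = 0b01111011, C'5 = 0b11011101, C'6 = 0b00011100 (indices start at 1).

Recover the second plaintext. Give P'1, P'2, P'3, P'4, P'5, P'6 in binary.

P'1 = 0b00100010, P'2 = 0b00000011, P'3 = 0b10011100, P'4 = 0b10110001, P'5 = 0b10001101, P'6 = 0b00000001

In OFB with a reused IV, both messages share the same keystream S_i, so C_i ⊕ C'_i = P_i ⊕ P'_i and thus P'_i = P_i ⊕ C_i ⊕ C'_i.
P'1: 0b10001011 ⊕ 0b11001010 ⊕ 0b01100011 = 0b00100010.
P'2: 0b10110100 ⊕ 0b00100001 ⊕ 0b10010110 = 0b00000011.
P'3: 0b10100101 ⊕ 0b01011010 ⊕ 0b01100011 = 0b10011100.
P'4: 0b11111111 ⊕ 0b00110101 ⊕ 0b01111011 = 0b10110001.
P'5: 0b11011111 ⊕ 0b10001111 ⊕ 0b11011101 = 0b10001101.
P'6: 0b00111011 ⊕ 0b00100110 ⊕ 0b00011100 = 0b00000001.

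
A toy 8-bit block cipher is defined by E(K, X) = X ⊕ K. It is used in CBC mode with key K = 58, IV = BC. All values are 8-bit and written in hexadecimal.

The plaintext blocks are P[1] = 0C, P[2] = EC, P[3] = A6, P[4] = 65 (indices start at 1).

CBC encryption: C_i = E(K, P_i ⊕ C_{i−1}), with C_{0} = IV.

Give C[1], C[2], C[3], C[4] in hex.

C[1] = E8, C[2] = 5C, C[3] = A2, C[4] = 9F

C[1]: P[1] ⊕ BC = B0; E(K, B0) = E8.
C[2]: P[2] ⊕ E8 = 04; E(K, 04) = 5C.
C[3]: P[3] ⊕ 5C = FA; E(K, FA) = A2.
C[4]: P[4] ⊕ A2 = C7; E(K, C7) = 9F.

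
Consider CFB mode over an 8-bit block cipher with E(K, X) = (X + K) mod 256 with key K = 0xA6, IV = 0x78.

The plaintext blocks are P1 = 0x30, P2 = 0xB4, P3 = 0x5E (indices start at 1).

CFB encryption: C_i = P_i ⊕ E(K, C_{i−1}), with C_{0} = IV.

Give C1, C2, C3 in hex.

C1: E(K, 0x78) = 0x1E; 0x30 ⊕ 0x1E = 0x2E.
C2: E(K, 0x2E) = 0xD4; 0xB4 ⊕ 0xD4 = 0x60.
C3: E(K, 0x60) = 0x06; 0x5E ⊕ 0x06 = 0x58.

C1 = 0x2E, C2 = 0x60, C3 = 0x58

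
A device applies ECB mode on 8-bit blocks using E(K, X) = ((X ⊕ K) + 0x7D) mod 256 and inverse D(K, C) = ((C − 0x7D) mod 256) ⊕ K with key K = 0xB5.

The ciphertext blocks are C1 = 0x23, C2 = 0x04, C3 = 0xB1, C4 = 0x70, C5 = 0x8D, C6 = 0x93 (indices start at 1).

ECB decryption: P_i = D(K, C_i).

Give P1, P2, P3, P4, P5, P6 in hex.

P1 = 0x13, P2 = 0x32, P3 = 0x81, P4 = 0x46, P5 = 0xA5, P6 = 0xA3

P1: D(K, 0x23) = 0x13.
P2: D(K, 0x04) = 0x32.
P3: D(K, 0xB1) = 0x81.
P4: D(K, 0x70) = 0x46.
P5: D(K, 0x8D) = 0xA5.
P6: D(K, 0x93) = 0xA3.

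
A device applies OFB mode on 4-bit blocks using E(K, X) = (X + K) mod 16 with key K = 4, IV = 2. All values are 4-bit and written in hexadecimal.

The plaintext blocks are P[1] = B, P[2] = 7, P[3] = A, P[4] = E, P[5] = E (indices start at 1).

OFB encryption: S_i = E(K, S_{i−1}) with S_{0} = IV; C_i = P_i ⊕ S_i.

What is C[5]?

C[5] = 8

C[1]: S = E(K, 2) = 6; B ⊕ 6 = D.
C[2]: S = E(K, 6) = A; 7 ⊕ A = D.
C[3]: S = E(K, A) = E; A ⊕ E = 4.
C[4]: S = E(K, E) = 2; E ⊕ 2 = C.
C[5]: S = E(K, 2) = 6; E ⊕ 6 = 8.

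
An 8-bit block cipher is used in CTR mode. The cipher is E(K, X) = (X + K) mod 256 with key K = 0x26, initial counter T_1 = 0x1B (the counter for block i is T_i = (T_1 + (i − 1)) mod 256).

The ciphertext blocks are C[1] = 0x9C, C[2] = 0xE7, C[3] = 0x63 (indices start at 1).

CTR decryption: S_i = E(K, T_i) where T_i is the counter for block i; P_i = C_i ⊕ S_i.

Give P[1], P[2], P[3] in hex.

P[1] = 0xDD, P[2] = 0xA5, P[3] = 0x20

P[1]: T = 0x1B, S = E(K, T) = 0x41; 0x9C ⊕ 0x41 = 0xDD.
P[2]: T = 0x1C, S = E(K, T) = 0x42; 0xE7 ⊕ 0x42 = 0xA5.
P[3]: T = 0x1D, S = E(K, T) = 0x43; 0x63 ⊕ 0x43 = 0x20.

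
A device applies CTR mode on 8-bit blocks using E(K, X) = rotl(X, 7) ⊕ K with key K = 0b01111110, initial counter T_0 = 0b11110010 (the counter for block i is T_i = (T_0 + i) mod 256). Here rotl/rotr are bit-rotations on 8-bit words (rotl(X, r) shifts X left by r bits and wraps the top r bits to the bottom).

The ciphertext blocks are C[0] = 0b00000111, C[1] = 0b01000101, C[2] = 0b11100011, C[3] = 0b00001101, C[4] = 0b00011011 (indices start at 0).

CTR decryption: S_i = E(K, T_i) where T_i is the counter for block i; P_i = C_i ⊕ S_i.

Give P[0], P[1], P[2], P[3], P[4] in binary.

P[0] = 0b00000000, P[1] = 0b11000010, P[2] = 0b11100111, P[3] = 0b10001001, P[4] = 0b00011110

P[0]: T = 0b11110010, S = E(K, T) = 0b00000111; 0b00000111 ⊕ 0b00000111 = 0b00000000.
P[1]: T = 0b11110011, S = E(K, T) = 0b10000111; 0b01000101 ⊕ 0b10000111 = 0b11000010.
P[2]: T = 0b11110100, S = E(K, T) = 0b00000100; 0b11100011 ⊕ 0b00000100 = 0b11100111.
P[3]: T = 0b11110101, S = E(K, T) = 0b10000100; 0b00001101 ⊕ 0b10000100 = 0b10001001.
P[4]: T = 0b11110110, S = E(K, T) = 0b00000101; 0b00011011 ⊕ 0b00000101 = 0b00011110.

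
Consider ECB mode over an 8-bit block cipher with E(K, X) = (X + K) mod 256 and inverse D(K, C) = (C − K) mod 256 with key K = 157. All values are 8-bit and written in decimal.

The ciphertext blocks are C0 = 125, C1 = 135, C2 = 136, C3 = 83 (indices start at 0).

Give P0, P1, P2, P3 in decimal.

P0 = 224, P1 = 234, P2 = 235, P3 = 182

ECB decryption: P_i = D(K, C_i).
P0: D(K, 125) = 224.
P1: D(K, 135) = 234.
P2: D(K, 136) = 235.
P3: D(K, 83) = 182.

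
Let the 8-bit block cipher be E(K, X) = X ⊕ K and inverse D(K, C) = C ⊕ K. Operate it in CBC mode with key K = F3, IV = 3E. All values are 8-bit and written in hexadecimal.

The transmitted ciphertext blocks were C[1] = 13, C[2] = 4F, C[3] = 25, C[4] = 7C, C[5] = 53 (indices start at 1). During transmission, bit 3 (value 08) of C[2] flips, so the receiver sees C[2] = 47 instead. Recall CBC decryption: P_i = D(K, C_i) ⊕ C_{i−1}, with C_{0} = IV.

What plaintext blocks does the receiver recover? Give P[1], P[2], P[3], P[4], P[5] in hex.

P[1] = DE, P[2] = A7, P[3] = 91, P[4] = AA, P[5] = DC

Only C[2] changed, to 47. In CBC, a change in C_i garbles P_i and flips the same bit in P_{i+1}. Decrypting the received ciphertext:
P[1]: D(K, 13) = E0; E0 ⊕ 3E = DE.
P[2]: D(K, 47) = B4; B4 ⊕ 13 = A7.
P[3]: D(K, 25) = D6; D6 ⊕ 47 = 91.
P[4]: D(K, 7C) = 8F; 8F ⊕ 25 = AA.
P[5]: D(K, 53) = A0; A0 ⊕ 7C = DC.
Blocks that differ from the original plaintext: P[2], P[3].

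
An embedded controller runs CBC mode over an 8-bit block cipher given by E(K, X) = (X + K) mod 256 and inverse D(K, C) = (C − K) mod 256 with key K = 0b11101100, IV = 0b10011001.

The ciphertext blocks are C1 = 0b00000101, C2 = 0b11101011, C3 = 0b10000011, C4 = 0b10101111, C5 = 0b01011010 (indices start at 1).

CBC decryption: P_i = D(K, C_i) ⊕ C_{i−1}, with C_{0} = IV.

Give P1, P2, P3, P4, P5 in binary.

P1 = 0b10000000, P2 = 0b11111010, P3 = 0b01111100, P4 = 0b01000000, P5 = 0b11000001

P1: D(K, 0b00000101) = 0b00011001; 0b00011001 ⊕ 0b10011001 = 0b10000000.
P2: D(K, 0b11101011) = 0b11111111; 0b11111111 ⊕ 0b00000101 = 0b11111010.
P3: D(K, 0b10000011) = 0b10010111; 0b10010111 ⊕ 0b11101011 = 0b01111100.
P4: D(K, 0b10101111) = 0b11000011; 0b11000011 ⊕ 0b10000011 = 0b01000000.
P5: D(K, 0b01011010) = 0b01101110; 0b01101110 ⊕ 0b10101111 = 0b11000001.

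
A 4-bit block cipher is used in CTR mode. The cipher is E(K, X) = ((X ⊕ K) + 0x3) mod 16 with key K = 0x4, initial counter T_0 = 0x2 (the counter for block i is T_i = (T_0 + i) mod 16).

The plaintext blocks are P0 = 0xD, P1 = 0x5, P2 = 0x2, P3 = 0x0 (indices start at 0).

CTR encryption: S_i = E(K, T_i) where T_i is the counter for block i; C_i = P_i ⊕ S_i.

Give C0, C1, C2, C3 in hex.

C0: T = 0x2, S = E(K, T) = 0x9; 0xD ⊕ 0x9 = 0x4.
C1: T = 0x3, S = E(K, T) = 0xA; 0x5 ⊕ 0xA = 0xF.
C2: T = 0x4, S = E(K, T) = 0x3; 0x2 ⊕ 0x3 = 0x1.
C3: T = 0x5, S = E(K, T) = 0x4; 0x0 ⊕ 0x4 = 0x4.

C0 = 0x4, C1 = 0xF, C2 = 0x1, C3 = 0x4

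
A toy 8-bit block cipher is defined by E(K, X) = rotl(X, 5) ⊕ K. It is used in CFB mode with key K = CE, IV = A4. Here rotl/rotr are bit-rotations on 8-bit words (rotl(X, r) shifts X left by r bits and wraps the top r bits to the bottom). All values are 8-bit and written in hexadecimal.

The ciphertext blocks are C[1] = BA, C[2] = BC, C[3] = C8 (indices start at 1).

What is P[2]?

P[2] = 25

CFB decryption: P_i = C_i ⊕ E(K, C_{i−1}), with C_{0} = IV.
P[2]: E(K, BA) = 99; BC ⊕ 99 = 25.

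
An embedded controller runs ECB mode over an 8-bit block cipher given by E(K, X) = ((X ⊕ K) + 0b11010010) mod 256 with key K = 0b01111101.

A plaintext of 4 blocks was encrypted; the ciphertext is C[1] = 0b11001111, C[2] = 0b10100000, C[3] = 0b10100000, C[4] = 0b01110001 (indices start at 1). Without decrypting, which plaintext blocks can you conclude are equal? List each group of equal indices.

P[2] = P[3]

ECB encrypts each block independently with the same key, so equal ciphertext blocks imply equal plaintext blocks.
C[2] = C[3] = 0b10100000, so P[2] = P[3].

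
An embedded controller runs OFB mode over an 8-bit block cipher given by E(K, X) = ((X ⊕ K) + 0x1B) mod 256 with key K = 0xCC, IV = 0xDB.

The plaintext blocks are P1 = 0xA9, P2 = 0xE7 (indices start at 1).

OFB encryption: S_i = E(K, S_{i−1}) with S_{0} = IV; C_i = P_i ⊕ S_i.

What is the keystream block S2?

C1: S = E(K, 0xDB) = 0x32; 0xA9 ⊕ 0x32 = 0x9B.
C2: S = E(K, 0x32) = 0x19; 0xE7 ⊕ 0x19 = 0xFE.
So S2 = 0x19.

0x19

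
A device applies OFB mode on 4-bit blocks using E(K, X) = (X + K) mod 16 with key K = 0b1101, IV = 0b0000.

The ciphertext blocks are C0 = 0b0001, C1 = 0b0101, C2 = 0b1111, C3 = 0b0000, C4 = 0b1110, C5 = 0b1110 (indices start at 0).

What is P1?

OFB decryption: S_i = E(K, S_{i−1}) with S_{−1} = IV; P_i = C_i ⊕ S_i.
P0: S = E(K, 0b0000) = 0b1101; 0b0001 ⊕ 0b1101 = 0b1100.
P1: S = E(K, 0b1101) = 0b1010; 0b0101 ⊕ 0b1010 = 0b1111.

P1 = 0b1111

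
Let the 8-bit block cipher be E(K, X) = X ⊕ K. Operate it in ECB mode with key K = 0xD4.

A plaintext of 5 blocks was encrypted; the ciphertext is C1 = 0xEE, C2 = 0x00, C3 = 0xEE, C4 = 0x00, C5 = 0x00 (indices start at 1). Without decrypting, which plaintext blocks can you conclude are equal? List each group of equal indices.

P1 = P3; P2 = P4 = P5

ECB encrypts each block independently with the same key, so equal ciphertext blocks imply equal plaintext blocks.
C1 = C3 = 0xEE, so P1 = P3.
C2 = C4 = C5 = 0x00, so P2 = P4 = P5.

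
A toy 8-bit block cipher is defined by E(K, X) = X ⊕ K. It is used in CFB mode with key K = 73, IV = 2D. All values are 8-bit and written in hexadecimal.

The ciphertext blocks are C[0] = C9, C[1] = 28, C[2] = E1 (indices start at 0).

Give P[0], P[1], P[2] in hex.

CFB decryption: P_i = C_i ⊕ E(K, C_{i−1}), with C_{−1} = IV.
P[0]: E(K, 2D) = 5E; C9 ⊕ 5E = 97.
P[1]: E(K, C9) = BA; 28 ⊕ BA = 92.
P[2]: E(K, 28) = 5B; E1 ⊕ 5B = BA.

P[0] = 97, P[1] = 92, P[2] = BA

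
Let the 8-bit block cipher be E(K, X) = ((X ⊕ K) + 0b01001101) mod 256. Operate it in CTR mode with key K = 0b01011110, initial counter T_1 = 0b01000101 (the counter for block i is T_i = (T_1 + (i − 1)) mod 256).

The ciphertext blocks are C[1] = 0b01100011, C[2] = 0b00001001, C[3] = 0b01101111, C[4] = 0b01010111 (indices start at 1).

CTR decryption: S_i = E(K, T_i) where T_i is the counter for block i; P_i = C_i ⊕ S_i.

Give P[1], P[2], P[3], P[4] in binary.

P[1]: T = 0b01000101, S = E(K, T) = 0b01101000; 0b01100011 ⊕ 0b01101000 = 0b00001011.
P[2]: T = 0b01000110, S = E(K, T) = 0b01100101; 0b00001001 ⊕ 0b01100101 = 0b01101100.
P[3]: T = 0b01000111, S = E(K, T) = 0b01100110; 0b01101111 ⊕ 0b01100110 = 0b00001001.
P[4]: T = 0b01001000, S = E(K, T) = 0b01100011; 0b01010111 ⊕ 0b01100011 = 0b00110100.

P[1] = 0b00001011, P[2] = 0b01101100, P[3] = 0b00001001, P[4] = 0b00110100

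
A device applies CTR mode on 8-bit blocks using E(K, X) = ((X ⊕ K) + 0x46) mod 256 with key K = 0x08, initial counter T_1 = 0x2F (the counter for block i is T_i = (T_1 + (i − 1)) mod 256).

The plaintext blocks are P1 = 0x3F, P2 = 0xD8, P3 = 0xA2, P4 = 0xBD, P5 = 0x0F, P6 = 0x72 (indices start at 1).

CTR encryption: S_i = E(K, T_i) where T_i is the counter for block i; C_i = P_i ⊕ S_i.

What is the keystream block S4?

C1: T = 0x2F, S = E(K, T) = 0x6D; 0x3F ⊕ 0x6D = 0x52.
C2: T = 0x30, S = E(K, T) = 0x7E; 0xD8 ⊕ 0x7E = 0xA6.
C3: T = 0x31, S = E(K, T) = 0x7F; 0xA2 ⊕ 0x7F = 0xDD.
C4: T = 0x32, S = E(K, T) = 0x80; 0xBD ⊕ 0x80 = 0x3D.
So S4 = 0x80.

0x80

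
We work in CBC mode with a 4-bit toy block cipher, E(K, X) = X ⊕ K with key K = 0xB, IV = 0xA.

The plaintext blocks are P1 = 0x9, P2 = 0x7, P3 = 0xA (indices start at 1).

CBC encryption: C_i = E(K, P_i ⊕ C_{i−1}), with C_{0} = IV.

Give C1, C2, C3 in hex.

C1: P1 ⊕ 0xA = 0x3; E(K, 0x3) = 0x8.
C2: P2 ⊕ 0x8 = 0xF; E(K, 0xF) = 0x4.
C3: P3 ⊕ 0x4 = 0xE; E(K, 0xE) = 0x5.

C1 = 0x8, C2 = 0x4, C3 = 0x5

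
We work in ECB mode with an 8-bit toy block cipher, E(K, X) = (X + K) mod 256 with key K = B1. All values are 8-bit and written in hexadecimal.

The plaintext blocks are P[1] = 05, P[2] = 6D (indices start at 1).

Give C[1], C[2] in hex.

C[1] = B6, C[2] = 1E

ECB encryption: C_i = E(K, P_i).
C[1]: E(K, 05) = B6.
C[2]: E(K, 6D) = 1E.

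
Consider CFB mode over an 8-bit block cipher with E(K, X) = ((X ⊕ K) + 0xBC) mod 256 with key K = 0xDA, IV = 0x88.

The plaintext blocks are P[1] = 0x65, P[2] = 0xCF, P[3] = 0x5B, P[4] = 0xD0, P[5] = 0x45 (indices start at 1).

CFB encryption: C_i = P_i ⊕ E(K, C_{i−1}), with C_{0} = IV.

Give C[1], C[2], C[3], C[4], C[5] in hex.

C[1] = 0x6B, C[2] = 0xA2, C[3] = 0x6F, C[4] = 0xA1, C[5] = 0x72

C[1]: E(K, 0x88) = 0x0E; 0x65 ⊕ 0x0E = 0x6B.
C[2]: E(K, 0x6B) = 0x6D; 0xCF ⊕ 0x6D = 0xA2.
C[3]: E(K, 0xA2) = 0x34; 0x5B ⊕ 0x34 = 0x6F.
C[4]: E(K, 0x6F) = 0x71; 0xD0 ⊕ 0x71 = 0xA1.
C[5]: E(K, 0xA1) = 0x37; 0x45 ⊕ 0x37 = 0x72.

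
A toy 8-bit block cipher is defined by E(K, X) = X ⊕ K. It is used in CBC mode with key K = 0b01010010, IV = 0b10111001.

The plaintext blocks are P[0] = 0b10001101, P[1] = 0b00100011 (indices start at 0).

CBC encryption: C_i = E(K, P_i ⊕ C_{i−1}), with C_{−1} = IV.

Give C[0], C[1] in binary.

C[0]: P[0] ⊕ 0b10111001 = 0b00110100; E(K, 0b00110100) = 0b01100110.
C[1]: P[1] ⊕ 0b01100110 = 0b01000101; E(K, 0b01000101) = 0b00010111.

C[0] = 0b01100110, C[1] = 0b00010111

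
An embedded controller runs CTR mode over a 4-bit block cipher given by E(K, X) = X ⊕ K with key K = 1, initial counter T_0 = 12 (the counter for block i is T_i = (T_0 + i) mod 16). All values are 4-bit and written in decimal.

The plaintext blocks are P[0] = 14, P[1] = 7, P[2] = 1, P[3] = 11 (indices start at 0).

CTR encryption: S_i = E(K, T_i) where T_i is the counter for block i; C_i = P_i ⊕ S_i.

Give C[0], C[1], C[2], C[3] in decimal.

C[0]: T = 12, S = E(K, T) = 13; 14 ⊕ 13 = 3.
C[1]: T = 13, S = E(K, T) = 12; 7 ⊕ 12 = 11.
C[2]: T = 14, S = E(K, T) = 15; 1 ⊕ 15 = 14.
C[3]: T = 15, S = E(K, T) = 14; 11 ⊕ 14 = 5.

C[0] = 3, C[1] = 11, C[2] = 14, C[3] = 5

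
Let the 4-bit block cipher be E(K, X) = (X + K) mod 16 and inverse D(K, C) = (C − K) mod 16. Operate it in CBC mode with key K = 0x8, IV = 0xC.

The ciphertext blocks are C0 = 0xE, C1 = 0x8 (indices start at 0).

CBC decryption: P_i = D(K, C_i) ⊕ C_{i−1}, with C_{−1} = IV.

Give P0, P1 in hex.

P0: D(K, 0xE) = 0x6; 0x6 ⊕ 0xC = 0xA.
P1: D(K, 0x8) = 0x0; 0x0 ⊕ 0xE = 0xE.

P0 = 0xA, P1 = 0xE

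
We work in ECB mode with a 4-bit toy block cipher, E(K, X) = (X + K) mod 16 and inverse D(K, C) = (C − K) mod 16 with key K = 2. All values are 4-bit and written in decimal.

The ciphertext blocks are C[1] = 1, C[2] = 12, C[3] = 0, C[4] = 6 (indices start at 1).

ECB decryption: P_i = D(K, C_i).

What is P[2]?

P[2]: D(K, 12) = 10.

P[2] = 10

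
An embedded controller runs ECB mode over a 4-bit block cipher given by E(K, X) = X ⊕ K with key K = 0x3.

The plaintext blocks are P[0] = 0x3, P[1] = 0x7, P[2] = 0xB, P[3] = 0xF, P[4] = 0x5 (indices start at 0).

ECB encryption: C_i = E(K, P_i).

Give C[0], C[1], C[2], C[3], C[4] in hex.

C[0] = 0x0, C[1] = 0x4, C[2] = 0x8, C[3] = 0xC, C[4] = 0x6

C[0]: E(K, 0x3) = 0x0.
C[1]: E(K, 0x7) = 0x4.
C[2]: E(K, 0xB) = 0x8.
C[3]: E(K, 0xF) = 0xC.
C[4]: E(K, 0x5) = 0x6.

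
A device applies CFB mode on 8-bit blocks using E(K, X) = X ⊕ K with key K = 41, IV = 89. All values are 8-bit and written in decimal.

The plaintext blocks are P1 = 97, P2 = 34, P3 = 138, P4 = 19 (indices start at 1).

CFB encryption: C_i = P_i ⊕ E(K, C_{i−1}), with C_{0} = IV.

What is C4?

C1: E(K, 89) = 112; 97 ⊕ 112 = 17.
C2: E(K, 17) = 56; 34 ⊕ 56 = 26.
C3: E(K, 26) = 51; 138 ⊕ 51 = 185.
C4: E(K, 185) = 144; 19 ⊕ 144 = 131.

C4 = 131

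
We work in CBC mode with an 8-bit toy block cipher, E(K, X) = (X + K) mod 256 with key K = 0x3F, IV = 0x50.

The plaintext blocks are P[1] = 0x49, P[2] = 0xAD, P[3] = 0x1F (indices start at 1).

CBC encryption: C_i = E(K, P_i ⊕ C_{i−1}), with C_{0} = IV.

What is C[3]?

C[1]: P[1] ⊕ 0x50 = 0x19; E(K, 0x19) = 0x58.
C[2]: P[2] ⊕ 0x58 = 0xF5; E(K, 0xF5) = 0x34.
C[3]: P[3] ⊕ 0x34 = 0x2B; E(K, 0x2B) = 0x6A.

C[3] = 0x6A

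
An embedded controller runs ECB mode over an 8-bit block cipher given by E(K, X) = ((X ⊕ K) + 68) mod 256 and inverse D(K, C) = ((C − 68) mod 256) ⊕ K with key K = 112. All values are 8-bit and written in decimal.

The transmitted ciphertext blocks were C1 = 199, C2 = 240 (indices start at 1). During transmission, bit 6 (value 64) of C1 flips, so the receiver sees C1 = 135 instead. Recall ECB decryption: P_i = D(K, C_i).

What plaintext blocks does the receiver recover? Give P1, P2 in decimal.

P1 = 51, P2 = 220

Only C1 changed, to 135. In ECB, a change in C_i affects only P_i. Decrypting the received ciphertext:
P1: D(K, 135) = 51.
P2: D(K, 240) = 220.
Blocks that differ from the original plaintext: P1.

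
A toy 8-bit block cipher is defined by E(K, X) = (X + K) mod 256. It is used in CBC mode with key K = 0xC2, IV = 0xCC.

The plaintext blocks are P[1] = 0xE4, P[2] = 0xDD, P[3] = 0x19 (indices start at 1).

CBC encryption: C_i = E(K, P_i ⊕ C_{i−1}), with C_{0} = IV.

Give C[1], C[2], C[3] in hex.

C[1]: P[1] ⊕ 0xCC = 0x28; E(K, 0x28) = 0xEA.
C[2]: P[2] ⊕ 0xEA = 0x37; E(K, 0x37) = 0xF9.
C[3]: P[3] ⊕ 0xF9 = 0xE0; E(K, 0xE0) = 0xA2.

C[1] = 0xEA, C[2] = 0xF9, C[3] = 0xA2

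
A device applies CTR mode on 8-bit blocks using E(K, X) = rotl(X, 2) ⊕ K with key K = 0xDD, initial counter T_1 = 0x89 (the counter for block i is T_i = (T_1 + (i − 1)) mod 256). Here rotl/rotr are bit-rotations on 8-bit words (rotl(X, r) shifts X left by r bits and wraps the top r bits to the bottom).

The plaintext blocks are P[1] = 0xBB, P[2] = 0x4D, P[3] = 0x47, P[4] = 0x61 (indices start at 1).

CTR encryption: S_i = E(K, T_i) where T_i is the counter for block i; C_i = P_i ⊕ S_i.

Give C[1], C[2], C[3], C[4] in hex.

C[1]: T = 0x89, S = E(K, T) = 0xFB; 0xBB ⊕ 0xFB = 0x40.
C[2]: T = 0x8A, S = E(K, T) = 0xF7; 0x4D ⊕ 0xF7 = 0xBA.
C[3]: T = 0x8B, S = E(K, T) = 0xF3; 0x47 ⊕ 0xF3 = 0xB4.
C[4]: T = 0x8C, S = E(K, T) = 0xEF; 0x61 ⊕ 0xEF = 0x8E.

C[1] = 0x40, C[2] = 0xBA, C[3] = 0xB4, C[4] = 0x8E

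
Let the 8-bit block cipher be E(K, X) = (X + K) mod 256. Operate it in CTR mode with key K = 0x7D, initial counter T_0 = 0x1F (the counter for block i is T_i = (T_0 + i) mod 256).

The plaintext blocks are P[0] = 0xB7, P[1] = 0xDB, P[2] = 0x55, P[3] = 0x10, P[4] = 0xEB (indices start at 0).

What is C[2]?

CTR encryption: S_i = E(K, T_i) where T_i is the counter for block i; C_i = P_i ⊕ S_i.
C[0]: T = 0x1F, S = E(K, T) = 0x9C; 0xB7 ⊕ 0x9C = 0x2B.
C[1]: T = 0x20, S = E(K, T) = 0x9D; 0xDB ⊕ 0x9D = 0x46.
C[2]: T = 0x21, S = E(K, T) = 0x9E; 0x55 ⊕ 0x9E = 0xCB.

C[2] = 0xCB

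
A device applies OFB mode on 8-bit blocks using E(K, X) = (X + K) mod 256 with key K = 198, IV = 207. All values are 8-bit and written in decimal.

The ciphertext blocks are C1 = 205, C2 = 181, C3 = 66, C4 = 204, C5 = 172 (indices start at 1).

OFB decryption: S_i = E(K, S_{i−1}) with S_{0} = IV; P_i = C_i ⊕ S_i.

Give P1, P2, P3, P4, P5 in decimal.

P1: S = E(K, 207) = 149; 205 ⊕ 149 = 88.
P2: S = E(K, 149) = 91; 181 ⊕ 91 = 238.
P3: S = E(K, 91) = 33; 66 ⊕ 33 = 99.
P4: S = E(K, 33) = 231; 204 ⊕ 231 = 43.
P5: S = E(K, 231) = 173; 172 ⊕ 173 = 1.

P1 = 88, P2 = 238, P3 = 99, P4 = 43, P5 = 1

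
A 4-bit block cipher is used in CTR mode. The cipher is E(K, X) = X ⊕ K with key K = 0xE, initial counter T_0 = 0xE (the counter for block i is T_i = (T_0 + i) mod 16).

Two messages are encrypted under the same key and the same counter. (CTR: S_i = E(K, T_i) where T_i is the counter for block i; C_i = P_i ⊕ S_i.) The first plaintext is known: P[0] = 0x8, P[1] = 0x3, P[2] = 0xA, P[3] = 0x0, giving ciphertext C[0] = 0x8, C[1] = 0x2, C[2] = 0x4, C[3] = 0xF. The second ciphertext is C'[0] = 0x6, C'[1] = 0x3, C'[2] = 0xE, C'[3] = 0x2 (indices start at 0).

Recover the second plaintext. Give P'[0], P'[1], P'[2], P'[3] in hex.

In CTR with a reused counter, both messages share the same keystream S_i, so C_i ⊕ C'_i = P_i ⊕ P'_i and thus P'_i = P_i ⊕ C_i ⊕ C'_i.
P'[0]: 0x8 ⊕ 0x8 ⊕ 0x6 = 0x6.
P'[1]: 0x3 ⊕ 0x2 ⊕ 0x3 = 0x2.
P'[2]: 0xA ⊕ 0x4 ⊕ 0xE = 0x0.
P'[3]: 0x0 ⊕ 0xF ⊕ 0x2 = 0xD.

P'[0] = 0x6, P'[1] = 0x2, P'[2] = 0x0, P'[3] = 0xD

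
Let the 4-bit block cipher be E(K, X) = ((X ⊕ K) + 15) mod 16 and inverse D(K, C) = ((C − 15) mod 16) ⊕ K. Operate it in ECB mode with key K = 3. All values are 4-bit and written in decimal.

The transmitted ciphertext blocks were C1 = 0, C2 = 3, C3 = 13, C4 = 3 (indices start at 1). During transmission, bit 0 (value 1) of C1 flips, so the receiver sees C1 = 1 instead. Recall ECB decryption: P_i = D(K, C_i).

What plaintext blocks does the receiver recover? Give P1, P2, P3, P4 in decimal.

P1 = 1, P2 = 7, P3 = 13, P4 = 7

Only C1 changed, to 1. In ECB, a change in C_i affects only P_i. Decrypting the received ciphertext:
P1: D(K, 1) = 1.
P2: D(K, 3) = 7.
P3: D(K, 13) = 13.
P4: D(K, 3) = 7.
Blocks that differ from the original plaintext: P1.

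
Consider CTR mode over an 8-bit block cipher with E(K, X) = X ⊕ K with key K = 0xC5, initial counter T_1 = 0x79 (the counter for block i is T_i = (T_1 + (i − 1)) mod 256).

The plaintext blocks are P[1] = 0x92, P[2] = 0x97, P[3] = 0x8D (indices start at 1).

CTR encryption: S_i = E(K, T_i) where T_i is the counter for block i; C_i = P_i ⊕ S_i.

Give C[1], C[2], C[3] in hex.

C[1] = 0x2E, C[2] = 0x28, C[3] = 0x33

C[1]: T = 0x79, S = E(K, T) = 0xBC; 0x92 ⊕ 0xBC = 0x2E.
C[2]: T = 0x7A, S = E(K, T) = 0xBF; 0x97 ⊕ 0xBF = 0x28.
C[3]: T = 0x7B, S = E(K, T) = 0xBE; 0x8D ⊕ 0xBE = 0x33.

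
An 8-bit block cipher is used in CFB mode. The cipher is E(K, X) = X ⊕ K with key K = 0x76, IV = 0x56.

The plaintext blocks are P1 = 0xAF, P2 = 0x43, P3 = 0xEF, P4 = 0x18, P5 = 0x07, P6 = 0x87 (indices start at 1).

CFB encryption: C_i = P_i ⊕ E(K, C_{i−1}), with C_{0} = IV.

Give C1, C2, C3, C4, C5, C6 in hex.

C1: E(K, 0x56) = 0x20; 0xAF ⊕ 0x20 = 0x8F.
C2: E(K, 0x8F) = 0xF9; 0x43 ⊕ 0xF9 = 0xBA.
C3: E(K, 0xBA) = 0xCC; 0xEF ⊕ 0xCC = 0x23.
C4: E(K, 0x23) = 0x55; 0x18 ⊕ 0x55 = 0x4D.
C5: E(K, 0x4D) = 0x3B; 0x07 ⊕ 0x3B = 0x3C.
C6: E(K, 0x3C) = 0x4A; 0x87 ⊕ 0x4A = 0xCD.

C1 = 0x8F, C2 = 0xBA, C3 = 0x23, C4 = 0x4D, C5 = 0x3C, C6 = 0xCD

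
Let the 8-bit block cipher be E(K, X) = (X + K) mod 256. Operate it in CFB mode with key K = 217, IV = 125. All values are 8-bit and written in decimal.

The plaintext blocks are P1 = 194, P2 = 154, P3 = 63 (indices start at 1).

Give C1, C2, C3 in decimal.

C1 = 148, C2 = 247, C3 = 239

CFB encryption: C_i = P_i ⊕ E(K, C_{i−1}), with C_{0} = IV.
C1: E(K, 125) = 86; 194 ⊕ 86 = 148.
C2: E(K, 148) = 109; 154 ⊕ 109 = 247.
C3: E(K, 247) = 208; 63 ⊕ 208 = 239.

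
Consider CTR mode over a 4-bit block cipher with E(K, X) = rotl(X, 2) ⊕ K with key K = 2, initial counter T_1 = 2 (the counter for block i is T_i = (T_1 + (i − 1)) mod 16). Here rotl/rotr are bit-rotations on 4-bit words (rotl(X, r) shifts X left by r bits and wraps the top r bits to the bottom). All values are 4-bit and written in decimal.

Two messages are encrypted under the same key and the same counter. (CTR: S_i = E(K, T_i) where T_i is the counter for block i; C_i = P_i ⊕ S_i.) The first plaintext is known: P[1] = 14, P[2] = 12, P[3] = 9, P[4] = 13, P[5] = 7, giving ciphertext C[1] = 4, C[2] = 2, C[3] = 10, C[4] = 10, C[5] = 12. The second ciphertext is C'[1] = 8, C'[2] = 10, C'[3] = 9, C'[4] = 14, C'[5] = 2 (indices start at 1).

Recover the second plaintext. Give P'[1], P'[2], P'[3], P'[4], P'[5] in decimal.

P'[1] = 2, P'[2] = 4, P'[3] = 10, P'[4] = 9, P'[5] = 9

In CTR with a reused counter, both messages share the same keystream S_i, so C_i ⊕ C'_i = P_i ⊕ P'_i and thus P'_i = P_i ⊕ C_i ⊕ C'_i.
P'[1]: 14 ⊕ 4 ⊕ 8 = 2.
P'[2]: 12 ⊕ 2 ⊕ 10 = 4.
P'[3]: 9 ⊕ 10 ⊕ 9 = 10.
P'[4]: 13 ⊕ 10 ⊕ 14 = 9.
P'[5]: 7 ⊕ 12 ⊕ 2 = 9.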